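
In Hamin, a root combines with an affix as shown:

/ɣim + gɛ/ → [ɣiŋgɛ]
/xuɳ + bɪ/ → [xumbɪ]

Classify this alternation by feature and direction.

The segment that alternates is /m/, which surfaces as [ŋ] when adjacent to /g/.
The change bilabial → velar matches the place of the following /g/, identifying this as place assimilation.
Manner and voice are unchanged, so the assimilation is partial, not total.
The same holds elsewhere in the data: /ɳ/ → [m] before /b/ (retroflex → bilabial, matching bilabial) — only place changes, and always toward the following segment.
Since the segment that changes precedes the conditioning segment, the assimilation is regressive.

regressive place assimilation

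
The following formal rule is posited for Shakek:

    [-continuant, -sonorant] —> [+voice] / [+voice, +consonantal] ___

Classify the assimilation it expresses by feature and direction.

progressive voicing assimilation

The structural change is [+voice], and the conditioning segment [+voice, +consonantal] (a voiced consonant) is itself voiced, so the target comes to share the voicing of its neighbour — voicing assimilation.
The conditioning segment sits to the left of the focus bar, meaning the trigger precedes the segment that changes — progressive assimilation.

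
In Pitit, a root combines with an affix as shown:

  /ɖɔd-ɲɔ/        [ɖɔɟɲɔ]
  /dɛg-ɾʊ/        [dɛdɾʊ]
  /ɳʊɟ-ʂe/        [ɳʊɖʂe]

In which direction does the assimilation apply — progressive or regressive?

Underlying /d/ is realised as [ɟ] next to /ɲ/; /ɲ/ itself does not change.
/d/ is alveolar while /ɲ/ is palatal; the output [ɟ] is palatal, matching the trigger — so the feature that spreads is place.
Checking the remaining alternations: /g/ → [d] before /ɾ/ (velar → alveolar, matching alveolar); /ɟ/ → [ɖ] before /ʂ/ (palatal → retroflex, matching retroflex) — only place changes, and always toward the following segment.
Since the segment that changes precedes the conditioning segment, the assimilation is regressive.

regressive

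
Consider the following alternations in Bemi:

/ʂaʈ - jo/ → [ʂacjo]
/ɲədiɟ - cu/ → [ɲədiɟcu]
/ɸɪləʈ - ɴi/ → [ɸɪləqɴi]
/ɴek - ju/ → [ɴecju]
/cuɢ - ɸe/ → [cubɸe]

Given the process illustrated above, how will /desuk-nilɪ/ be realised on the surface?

[desutnilɪ]

The data show regressive place assimilation: /ʈ/ → [c] before /j/; /ʈ/ → [q] before /ɴ/; /k/ → [c] before /j/; /ɢ/ → [b] before /ɸ/. In each pair only place changes, matching the following consonant, while manner and voice stay constant.
Nothing changes in [ɲədiɟcu]: there the adjacent consonants already agree in place (/ɟ/ and /c/ are both palatal), so this form is consistent with the same rule.
/k/ is a voiceless velar stop. The following trigger /n/ is alveolar, so /k/ must become alveolar as well.
A voiceless alveolar stop is [t], so the surface segment is [t].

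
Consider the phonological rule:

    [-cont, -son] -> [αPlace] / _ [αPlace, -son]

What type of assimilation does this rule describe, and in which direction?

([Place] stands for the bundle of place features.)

regressive place assimilation

The shared variable α links the value of the place features (abbreviated [Place]) on the target to the same value on the neighbouring segment, so place is the feature that assimilates.
Since the environment is written after the underscore, the trigger follows the target; the direction is regressive.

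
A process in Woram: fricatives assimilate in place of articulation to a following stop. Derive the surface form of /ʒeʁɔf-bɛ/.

The rule targets /f/ (voiceless labiodental fricative), which sits before the trigger /b/ (bilabial).
A voiceless bilabial fricative is [ɸ], so the surface segment is [ɸ].

[ʒeʁɔɸbɛ]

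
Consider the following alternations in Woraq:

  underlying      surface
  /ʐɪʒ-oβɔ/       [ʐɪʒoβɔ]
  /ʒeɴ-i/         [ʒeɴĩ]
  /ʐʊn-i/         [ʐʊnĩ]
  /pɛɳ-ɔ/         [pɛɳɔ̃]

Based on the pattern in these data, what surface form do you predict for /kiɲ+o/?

[kiɲõ]

The data show progressive nasality assimilation (vowel nasalisation): /i/ → [ĩ] after /ɴ/; /i/ → [ĩ] after /n/; /ɔ/ → [ɔ̃] after /ɳ/ — a vowel is nasalised by an immediately preceding nasal consonant.
No change occurs in [ʐɪʒoβɔ] because the vowel at the boundary is adjacent to an oral consonant, not a nasal (/o/ next to /ʒ/).
The vowel /o/ is adjacent to the preceding nasal /ɲ/, so it acquires [+nasal] and surfaces as [õ].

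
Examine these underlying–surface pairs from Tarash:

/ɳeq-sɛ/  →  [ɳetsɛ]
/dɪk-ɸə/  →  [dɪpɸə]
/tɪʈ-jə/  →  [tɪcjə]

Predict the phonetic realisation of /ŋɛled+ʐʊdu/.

The data show regressive place assimilation: /q/ → [t] before /s/; /k/ → [p] before /ɸ/; /ʈ/ → [c] before /j/. In each pair only place changes, matching the following consonant, while manner and voice stay constant.
The rule targets /d/ (voiced alveolar stop), which sits before the trigger /ʐ/ (retroflex).
A voiced retroflex stop is [ɖ], so the surface segment is [ɖ].

[ŋɛleɖʐʊdu]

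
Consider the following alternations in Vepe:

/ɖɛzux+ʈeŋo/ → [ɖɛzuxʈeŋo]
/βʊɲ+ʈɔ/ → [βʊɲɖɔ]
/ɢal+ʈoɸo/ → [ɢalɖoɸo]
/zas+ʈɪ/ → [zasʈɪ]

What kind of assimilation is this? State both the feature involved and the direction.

progressive voicing assimilation

The segment that alternates is /ʈ/, which surfaces as [ɖ] when adjacent to /ɲ/.
The change voiceless → voiced matches the voicing of the preceding /ɲ/, identifying this as voicing assimilation.
Place and manner are unchanged, so the assimilation is partial, not total.
The same holds elsewhere in the data: /ʈ/ → [ɖ] after /l/ (voiceless → voiced, matching voiced) — only voicing changes, and always toward the preceding segment.
Nothing changes in [ɖɛzuxʈeŋo], [zasʈɪ]: there the adjacent consonants already agree in voicing (/ʈ/ and /x/ are both voiceless; /ʈ/ and /s/ are both voiceless), so these forms are consistent with the same rule.
The trigger is the preceding segment, so the direction is progressive (perseverative).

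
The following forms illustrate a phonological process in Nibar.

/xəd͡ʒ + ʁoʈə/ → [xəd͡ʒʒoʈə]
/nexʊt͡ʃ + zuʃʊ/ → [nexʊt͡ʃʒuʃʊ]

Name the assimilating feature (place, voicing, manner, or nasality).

The segment that alternates is /ʁ/, which surfaces as [ʒ] when adjacent to /d͡ʒ/.
/ʁ/ is uvular while /d͡ʒ/ is postalveolar; the output [ʒ] is postalveolar, matching the trigger — so the feature that spreads is place.
Checking the remaining alternation: /z/ → [ʒ] after /t͡ʃ/ (alveolar → postalveolar, matching postalveolar) — only place changes, and always toward the preceding segment.

place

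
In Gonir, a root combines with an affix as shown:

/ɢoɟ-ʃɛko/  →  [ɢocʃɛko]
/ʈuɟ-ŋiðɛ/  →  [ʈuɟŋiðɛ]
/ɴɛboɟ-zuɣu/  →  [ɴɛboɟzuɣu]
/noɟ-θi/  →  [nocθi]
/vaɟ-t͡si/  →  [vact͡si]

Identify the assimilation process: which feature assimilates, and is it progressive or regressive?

regressive voicing assimilation

Comparing underlying and surface forms, /ɟ/ → [c] is the alternation; the neighbouring /ʃ/ is constant.
/ɟ/ is voiced while /ʃ/ is voiceless; the output [c] is voiceless, matching the trigger — so the feature that spreads is voicing.
Place and manner are unchanged, so the assimilation is partial, not total.
Checking the remaining alternations: /ɟ/ → [c] before /θ/ (voiced → voiceless, matching voiceless); /ɟ/ → [c] before /t͡s/ (voiced → voiceless, matching voiceless) — only voicing changes, and always toward the following segment.
Nothing changes in [ʈuɟŋiðɛ], [ɴɛboɟzuɣu]: there the adjacent consonants already agree in voicing (/ɟ/ and /ŋ/ are both voiced; /ɟ/ and /z/ are both voiced), so these forms are consistent with the same rule.
The trigger is the following segment, so the direction is regressive (anticipatory).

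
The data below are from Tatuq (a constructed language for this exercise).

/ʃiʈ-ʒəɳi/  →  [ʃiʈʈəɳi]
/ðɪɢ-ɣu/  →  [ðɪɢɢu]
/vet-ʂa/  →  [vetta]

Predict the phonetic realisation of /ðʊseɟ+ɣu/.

The data show progressive total assimilation (/ʒ/ → [ʈ] after /ʈ/; /ɣ/ → [ɢ] after /ɢ/; /ʂ/ → [t] after /t/): in every case the target segment becomes identical to its preceding neighbour, copying more than a single feature.
/ɣ/ is the segment targeted by the rule; it sits immediately after /ɟ/, so it assimilates completely and surfaces as [ɟ].

[ðʊseɟɟu]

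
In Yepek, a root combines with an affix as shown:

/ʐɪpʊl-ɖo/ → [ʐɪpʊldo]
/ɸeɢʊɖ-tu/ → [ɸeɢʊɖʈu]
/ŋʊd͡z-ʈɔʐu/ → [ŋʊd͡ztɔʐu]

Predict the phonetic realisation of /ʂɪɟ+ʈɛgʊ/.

[ʂɪɟcɛgʊ]

The data show progressive place assimilation: /ɖ/ → [d] after /l/; /t/ → [ʈ] after /ɖ/; /ʈ/ → [t] after /d͡z/. In each pair only place changes, matching the preceding consonant, while manner and voice stay constant.
/ʈ/ is a voiceless retroflex stop. The preceding trigger /ɟ/ is palatal, so /ʈ/ must become palatal as well.
The voiceless palatal stop is [c], so /ʈ/ → [c].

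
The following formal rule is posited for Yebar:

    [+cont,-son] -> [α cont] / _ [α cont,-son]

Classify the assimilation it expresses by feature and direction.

The shared variable α links the value of [cont] on the target to that of the neighbouring obstruent. [cont] distinguishes stops from fricatives — a manner-of-articulation feature — so this is manner assimilation.
The conditioning segment sits to the right of the focus bar, meaning the trigger follows the segment that changes — regressive assimilation.

regressive manner assimilation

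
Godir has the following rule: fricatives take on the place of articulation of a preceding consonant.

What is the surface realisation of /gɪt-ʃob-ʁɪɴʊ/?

/ʃ/ is a voiceless postalveolar fricative. The preceding trigger /t/ is alveolar, so /ʃ/ must become alveolar as well.
The voiceless alveolar fricative is [s], so /ʃ/ → [s].
The same rule applies at the second boundary: /ʁ/ → [β] next to /b/.

[gɪtsobβɪɴʊ]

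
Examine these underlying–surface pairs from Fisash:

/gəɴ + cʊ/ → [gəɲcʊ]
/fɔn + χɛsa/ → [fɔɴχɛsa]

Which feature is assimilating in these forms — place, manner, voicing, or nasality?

place

Underlying /ɴ/ is realised as [ɲ] next to /c/; /c/ itself does not change.
/ɴ/ is uvular while /c/ is palatal; the output [ɲ] is palatal, matching the trigger — so the feature that spreads is place.
Checking the remaining alternation: /n/ → [ɴ] before /χ/ (alveolar → uvular, matching uvular) — only place changes, and always toward the following segment.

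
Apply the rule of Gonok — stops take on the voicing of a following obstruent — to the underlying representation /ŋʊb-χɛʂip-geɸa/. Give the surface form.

The rule targets /b/ (voiced bilabial stop), which sits before the trigger /χ/ (voiceless).
A voiceless bilabial stop is [p], so the surface segment is [p].
The same rule applies at the second boundary: /p/ → [b] next to /g/.

[ŋʊpχɛʂibgeɸa]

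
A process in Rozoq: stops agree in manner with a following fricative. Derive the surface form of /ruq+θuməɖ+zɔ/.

[ruχθuməʐzɔ]

/q/ is a voiceless uvular stop. The following trigger /θ/ is a fricative, so /q/ must become a fricative as well.
A voiceless uvular fricative is [χ], so the surface segment is [χ].
The same rule applies at the second boundary: /ɖ/ → [ʐ] next to /z/.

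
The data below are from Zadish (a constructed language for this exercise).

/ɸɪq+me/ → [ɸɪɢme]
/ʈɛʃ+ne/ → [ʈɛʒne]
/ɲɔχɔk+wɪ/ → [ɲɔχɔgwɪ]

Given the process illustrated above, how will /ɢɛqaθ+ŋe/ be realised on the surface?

The data show regressive voicing assimilation: /q/ → [ɢ] before /m/; /ʃ/ → [ʒ] before /n/; /k/ → [g] before /w/. In each pair only voicing changes, matching the following consonant, while place and manner stay constant.
/θ/ is a voiceless dental fricative. The following trigger /ŋ/ is voiced, so /θ/ must become voiced as well.
Changing only its voicing to voiced gives [ð] — the voiced dental fricative.

[ɢɛqaðŋe]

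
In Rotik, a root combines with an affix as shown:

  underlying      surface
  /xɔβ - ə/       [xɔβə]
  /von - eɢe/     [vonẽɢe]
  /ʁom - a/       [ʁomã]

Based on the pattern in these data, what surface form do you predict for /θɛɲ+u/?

[θɛɲũ]

The data show progressive nasality assimilation (vowel nasalisation): /e/ → [ẽ] after /n/; /a/ → [ã] after /m/ — a vowel is nasalised by an immediately preceding nasal consonant.
No change occurs in [xɔβə] because the vowel at the boundary is adjacent to an oral consonant, not a nasal (/ə/ next to /β/).
The vowel /u/ is adjacent to the preceding nasal /ɲ/, so it acquires [+nasal] and surfaces as [ũ].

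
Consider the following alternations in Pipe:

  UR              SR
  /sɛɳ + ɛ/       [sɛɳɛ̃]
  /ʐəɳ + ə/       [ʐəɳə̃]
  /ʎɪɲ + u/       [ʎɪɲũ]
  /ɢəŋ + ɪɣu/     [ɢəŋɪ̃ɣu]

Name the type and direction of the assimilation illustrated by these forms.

progressive nasality assimilation (vowel nasalisation)

The vowel /ɛ/ surfaces as nasalised [ɛ̃] next to the preceding nasal /ɳ/ — it has acquired the [+nasal] feature of its neighbour.
Likewise in the remaining data: /ə/ → [ə̃] after /ɳ/; /u/ → [ũ] after /ɲ/; /ɪ/ → [ɪ̃] after /ŋ/ — each time a vowel is nasalised next to a preceding nasal.
Because the conditioning nasal is to the left of the vowel that changes, the process is progressive (perseverative).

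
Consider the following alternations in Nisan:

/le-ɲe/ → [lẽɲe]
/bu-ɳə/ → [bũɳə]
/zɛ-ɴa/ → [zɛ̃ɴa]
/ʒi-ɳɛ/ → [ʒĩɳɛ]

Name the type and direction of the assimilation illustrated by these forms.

regressive nasality assimilation (vowel nasalisation)

The vowel /e/ surfaces as nasalised [ẽ] next to the following nasal /ɲ/ — it has acquired the [+nasal] feature of its neighbour.
The other forms show the same pattern: /u/ → [ũ] before /ɳ/; /ɛ/ → [ɛ̃] before /ɴ/; /i/ → [ĩ] before /ɳ/ — each time a vowel is nasalised next to a following nasal.
Because the conditioning nasal is to the right of the vowel that changes, the process is regressive (anticipatory).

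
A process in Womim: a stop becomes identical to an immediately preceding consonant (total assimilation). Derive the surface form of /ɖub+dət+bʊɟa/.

[ɖubbəttʊɟa]

/d/ is the segment targeted by the rule; it sits immediately after /b/, so it assimilates completely and surfaces as [b].
At the second juncture, /b/ likewise becomes [t] adjacent to /t/.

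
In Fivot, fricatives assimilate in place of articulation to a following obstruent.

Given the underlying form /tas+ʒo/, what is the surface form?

[taʃʒo]

The rule targets /s/ (voiceless alveolar fricative), which sits before the trigger /ʒ/ (postalveolar).
The voiceless postalveolar fricative is [ʃ], so /s/ → [ʃ].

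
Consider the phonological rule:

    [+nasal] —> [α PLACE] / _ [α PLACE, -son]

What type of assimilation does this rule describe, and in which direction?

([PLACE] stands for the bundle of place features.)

regressive place assimilation

The shared variable α links the value of the place features (abbreviated [PLACE]) on the target to the same value on the neighbouring segment, so place is the feature that assimilates.
Since the environment is written after the underscore, the trigger follows the target; the direction is regressive.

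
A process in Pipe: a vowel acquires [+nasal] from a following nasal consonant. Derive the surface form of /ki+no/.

[kĩno]

/i/ sits next to the nasal /n/ and is therefore nasalised to [ĩ].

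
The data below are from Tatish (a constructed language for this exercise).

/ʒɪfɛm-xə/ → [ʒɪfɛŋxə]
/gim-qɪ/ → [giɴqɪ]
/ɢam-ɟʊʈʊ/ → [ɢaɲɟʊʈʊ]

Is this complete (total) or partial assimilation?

Comparing underlying and surface forms, /m/ → [ŋ] is the alternation; the neighbouring /x/ is constant.
/m/ is bilabial while /x/ is velar; the output [ŋ] is velar, matching the trigger — so the feature that spreads is place.
Manner and voice are unchanged, so the assimilation is partial, not total.
Checking the remaining alternations: /m/ → [ɴ] before /q/ (bilabial → uvular, matching uvular); /m/ → [ɲ] before /ɟ/ (bilabial → palatal, matching palatal) — only place changes, and always toward the following segment.

partial assimilation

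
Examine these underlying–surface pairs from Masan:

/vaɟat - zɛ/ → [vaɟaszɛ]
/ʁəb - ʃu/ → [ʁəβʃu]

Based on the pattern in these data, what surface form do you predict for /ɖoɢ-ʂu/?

[ɖoʁʂu]

The data show regressive manner assimilation: /t/ → [s] before /z/; /b/ → [β] before /ʃ/. In each pair only manner changes, matching the following consonant, while place and voice stay constant.
/ɢ/ is a voiced uvular stop. The following trigger /ʂ/ is a fricative, so /ɢ/ must become a fricative as well.
Changing only its manner to fricative gives [ʁ] — the voiced uvular fricative.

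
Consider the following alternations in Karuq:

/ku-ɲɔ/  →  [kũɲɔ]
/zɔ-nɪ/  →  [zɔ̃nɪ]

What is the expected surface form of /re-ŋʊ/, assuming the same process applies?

The data show regressive nasality assimilation (vowel nasalisation): /u/ → [ũ] before /ɲ/; /ɔ/ → [ɔ̃] before /n/ — a vowel is nasalised by an immediately following nasal consonant.
The vowel /e/ is adjacent to the following nasal /ŋ/, so it acquires [+nasal] and surfaces as [ẽ].

[rẽŋʊ]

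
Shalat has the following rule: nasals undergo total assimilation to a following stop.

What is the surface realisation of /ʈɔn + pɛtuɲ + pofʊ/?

/n/ is the segment targeted by the rule; it sits immediately before /p/, so it assimilates completely and surfaces as [p].
At the second juncture, /ɲ/ likewise becomes [p] adjacent to /p/.

[ʈɔppɛtuppofʊ]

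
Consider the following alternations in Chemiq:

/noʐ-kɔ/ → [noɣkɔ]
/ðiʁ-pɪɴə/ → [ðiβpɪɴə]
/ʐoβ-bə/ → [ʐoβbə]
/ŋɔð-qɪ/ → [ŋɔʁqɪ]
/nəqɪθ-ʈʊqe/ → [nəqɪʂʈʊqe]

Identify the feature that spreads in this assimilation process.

The segment that alternates is /ʐ/, which surfaces as [ɣ] when adjacent to /k/.
The change retroflex → velar matches the place of the following /k/, identifying this as place assimilation.
Checking the remaining alternations: /ʁ/ → [β] before /p/ (uvular → bilabial, matching bilabial); /ð/ → [ʁ] before /q/ (dental → uvular, matching uvular); /θ/ → [ʂ] before /ʈ/ (dental → retroflex, matching retroflex) — only place changes, and always toward the following segment.
Nothing changes in [ʐoβbə]: there the adjacent consonants already agree in place (/β/ and /b/ are both bilabial), so this form is consistent with the same rule.

place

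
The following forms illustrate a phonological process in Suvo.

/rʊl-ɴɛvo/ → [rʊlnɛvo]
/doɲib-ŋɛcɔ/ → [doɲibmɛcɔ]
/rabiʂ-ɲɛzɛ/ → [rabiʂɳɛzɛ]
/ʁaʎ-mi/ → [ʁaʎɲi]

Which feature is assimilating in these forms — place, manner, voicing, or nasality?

Comparing underlying and surface forms, /ɴ/ → [n] is the alternation; the neighbouring /l/ is constant.
The change uvular → alveolar matches the place of the preceding /l/, identifying this as place assimilation.
Checking the remaining alternations: /ŋ/ → [m] after /b/ (velar → bilabial, matching bilabial); /ɲ/ → [ɳ] after /ʂ/ (palatal → retroflex, matching retroflex); /m/ → [ɲ] after /ʎ/ (bilabial → palatal, matching palatal) — only place changes, and always toward the preceding segment.

place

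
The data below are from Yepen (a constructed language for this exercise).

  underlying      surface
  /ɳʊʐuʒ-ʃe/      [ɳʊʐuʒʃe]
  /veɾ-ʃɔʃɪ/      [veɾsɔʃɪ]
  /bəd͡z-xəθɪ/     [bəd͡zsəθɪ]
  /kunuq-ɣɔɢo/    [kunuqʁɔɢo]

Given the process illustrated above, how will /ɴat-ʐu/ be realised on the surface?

[ɴatzu]

The data show progressive place assimilation: /ʃ/ → [s] after /ɾ/; /x/ → [s] after /d͡z/; /ɣ/ → [ʁ] after /q/. In each pair only place changes, matching the preceding consonant, while manner and voice stay constant.
Nothing changes in [ɳʊʐuʒʃe]: there the adjacent consonants already agree in place (/ʃ/ and /ʒ/ are both postalveolar), so this form is consistent with the same rule.
/ʐ/ is a voiced retroflex fricative. The preceding trigger /t/ is alveolar, so /ʐ/ must become alveolar as well.
Changing only its place to alveolar gives [z] — the voiced alveolar fricative.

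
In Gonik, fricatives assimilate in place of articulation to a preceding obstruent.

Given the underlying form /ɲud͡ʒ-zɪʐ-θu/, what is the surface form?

[ɲud͡ʒʒɪʐʂu]

The rule targets /z/ (voiced alveolar fricative), which sits after the trigger /d͡ʒ/ (postalveolar).
Changing only its place to postalveolar gives [ʒ] — the voiced postalveolar fricative.
At the second juncture, /θ/ likewise becomes [ʂ] adjacent to /ʐ/.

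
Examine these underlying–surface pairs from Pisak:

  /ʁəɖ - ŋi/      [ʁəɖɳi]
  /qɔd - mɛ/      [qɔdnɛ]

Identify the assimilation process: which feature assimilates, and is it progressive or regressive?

Underlying /ŋ/ is realised as [ɳ] next to /ɖ/; /ɖ/ itself does not change.
/ŋ/ is velar while /ɖ/ is retroflex; the output [ɳ] is retroflex, matching the trigger — so the feature that spreads is place.
Manner and voice are unchanged, so the assimilation is partial, not total.
The other alternating form patterns the same way: /m/ → [n] after /d/ (bilabial → alveolar, matching alveolar) — only place changes, and always toward the preceding segment.
The trigger is the preceding segment, so the direction is progressive (perseverative).

progressive place assimilation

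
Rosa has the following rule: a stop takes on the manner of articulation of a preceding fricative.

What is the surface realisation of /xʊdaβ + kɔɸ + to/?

[xʊdaβxɔɸso]

/k/ is a voiceless velar stop. The preceding trigger /β/ is a fricative, so /k/ must become a fricative as well.
A voiceless velar fricative is [x], so the surface segment is [x].
The same rule applies at the second boundary: /t/ → [s] next to /ɸ/.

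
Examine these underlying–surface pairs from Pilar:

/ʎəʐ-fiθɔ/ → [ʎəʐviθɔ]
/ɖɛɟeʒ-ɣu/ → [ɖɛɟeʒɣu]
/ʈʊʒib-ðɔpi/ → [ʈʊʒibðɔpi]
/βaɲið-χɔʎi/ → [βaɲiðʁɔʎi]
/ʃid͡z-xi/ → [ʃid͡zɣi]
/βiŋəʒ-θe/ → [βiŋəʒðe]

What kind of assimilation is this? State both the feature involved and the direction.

Comparing underlying and surface forms, /f/ → [v] is the alternation; the neighbouring /ʐ/ is constant.
/f/ is voiceless while /ʐ/ is voiced; the output [v] is voiced, matching the trigger — so the feature that spreads is voicing.
Place and manner are unchanged, so the assimilation is partial, not total.
The same holds elsewhere in the data: /χ/ → [ʁ] after /ð/ (voiceless → voiced, matching voiced); /x/ → [ɣ] after /d͡z/ (voiceless → voiced, matching voiced); /θ/ → [ð] after /ʒ/ (voiceless → voiced, matching voiced) — only voicing changes, and always toward the preceding segment.
Nothing changes in [ɖɛɟeʒɣu], [ʈʊʒibðɔpi]: there the adjacent consonants already agree in voicing (/ɣ/ and /ʒ/ are both voiced; /ð/ and /b/ are both voiced), so these forms are consistent with the same rule.
The trigger is the preceding segment, so the direction is progressive (perseverative).

progressive voicing assimilation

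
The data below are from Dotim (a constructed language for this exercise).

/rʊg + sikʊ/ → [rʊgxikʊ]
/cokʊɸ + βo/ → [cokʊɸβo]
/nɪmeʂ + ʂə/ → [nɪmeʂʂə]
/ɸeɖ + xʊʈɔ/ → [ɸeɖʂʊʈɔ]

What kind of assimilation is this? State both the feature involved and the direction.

The segment that alternates is /s/, which surfaces as [x] when adjacent to /g/.
The change alveolar → velar matches the place of the preceding /g/, identifying this as place assimilation.
Manner and voice are unchanged, so the assimilation is partial, not total.
The other alternating form patterns the same way: /x/ → [ʂ] after /ɖ/ (velar → retroflex, matching retroflex) — only place changes, and always toward the preceding segment.
Nothing changes in [cokʊɸβo], [nɪmeʂʂə]: there the adjacent consonants already agree in place (/β/ and /ɸ/ are both bilabial; /ʂ/ and /ʂ/ are both retroflex), so these forms are consistent with the same rule.
Since the segment that changes follows the conditioning segment, the assimilation is progressive.

progressive place assimilation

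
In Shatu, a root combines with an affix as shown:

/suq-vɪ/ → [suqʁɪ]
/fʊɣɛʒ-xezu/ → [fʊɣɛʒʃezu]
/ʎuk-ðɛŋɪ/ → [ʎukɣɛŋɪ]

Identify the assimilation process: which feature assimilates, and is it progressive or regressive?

Underlying /v/ is realised as [ʁ] next to /q/; /q/ itself does not change.
The change labiodental → uvular matches the place of the preceding /q/, identifying this as place assimilation.
Manner and voice are unchanged, so the assimilation is partial, not total.
Checking the remaining alternations: /x/ → [ʃ] after /ʒ/ (velar → postalveolar, matching postalveolar); /ð/ → [ɣ] after /k/ (dental → velar, matching velar) — only place changes, and always toward the preceding segment.
Since the segment that changes follows the conditioning segment, the assimilation is progressive.

progressive place assimilation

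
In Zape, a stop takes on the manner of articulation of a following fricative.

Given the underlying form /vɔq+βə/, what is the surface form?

The rule targets /q/ (voiceless uvular stop), which sits before the trigger /β/ (fricative).
A voiceless uvular fricative is [χ], so the surface segment is [χ].

[vɔχβə]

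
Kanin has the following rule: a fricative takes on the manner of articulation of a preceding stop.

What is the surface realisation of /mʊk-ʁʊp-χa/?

/ʁ/ is a voiced uvular fricative. The preceding trigger /k/ is a stop, so /ʁ/ must become a stop as well.
The voiced uvular stop is [ɢ], so /ʁ/ → [ɢ].
At the second juncture, /χ/ likewise becomes [q] adjacent to /p/.

[mʊkɢʊpqa]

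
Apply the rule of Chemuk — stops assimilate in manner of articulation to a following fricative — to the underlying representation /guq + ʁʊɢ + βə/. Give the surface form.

[guχʁʊʁβə]

/q/ is a voiceless uvular stop. The following trigger /ʁ/ is a fricative, so /q/ must become a fricative as well.
Changing only its manner to fricative gives [χ] — the voiceless uvular fricative.
At the second juncture, /ɢ/ likewise becomes [ʁ] adjacent to /β/.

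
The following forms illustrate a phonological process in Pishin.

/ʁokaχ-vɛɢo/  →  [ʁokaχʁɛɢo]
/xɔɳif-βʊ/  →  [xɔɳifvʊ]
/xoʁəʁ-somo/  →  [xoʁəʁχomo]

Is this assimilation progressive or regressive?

Underlying /v/ is realised as [ʁ] next to /χ/; /χ/ itself does not change.
/v/ is labiodental while /χ/ is uvular; the output [ʁ] is uvular, matching the trigger — so the feature that spreads is place.
The same holds elsewhere in the data: /β/ → [v] after /f/ (bilabial → labiodental, matching labiodental); /s/ → [χ] after /ʁ/ (alveolar → uvular, matching uvular) — only place changes, and always toward the preceding segment.
The trigger is the preceding segment, so the direction is progressive (perseverative).

progressive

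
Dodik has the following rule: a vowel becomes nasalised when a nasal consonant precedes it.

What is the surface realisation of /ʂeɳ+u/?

[ʂeɳũ]

/u/ sits next to the nasal /ɳ/ and is therefore nasalised to [ũ].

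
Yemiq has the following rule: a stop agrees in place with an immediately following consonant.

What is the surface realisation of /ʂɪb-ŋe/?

The rule targets /b/ (voiced bilabial stop), which sits before the trigger /ŋ/ (velar).
The voiced velar stop is [g], so /b/ → [g].

[ʂɪgŋe]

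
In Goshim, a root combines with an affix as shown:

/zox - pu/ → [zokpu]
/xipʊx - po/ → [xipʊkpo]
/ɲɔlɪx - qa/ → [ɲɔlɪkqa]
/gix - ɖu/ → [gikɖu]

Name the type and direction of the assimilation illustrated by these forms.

Comparing underlying and surface forms, /x/ → [k] is the alternation; the neighbouring /p/ is constant.
/x/ is a fricative while /p/ is a stop; the output [k] is a stop, matching the trigger — so the feature that spreads is manner.
Place and voice are unchanged, so the assimilation is partial, not total.
Checking the remaining alternations: /x/ → [k] before /q/ (fricative → stop, matching a stop); /x/ → [k] before /ɖ/ (fricative → stop, matching a stop) — only manner changes, and always toward the following segment.
The trigger is the following segment, so the direction is regressive (anticipatory).

regressive manner assimilation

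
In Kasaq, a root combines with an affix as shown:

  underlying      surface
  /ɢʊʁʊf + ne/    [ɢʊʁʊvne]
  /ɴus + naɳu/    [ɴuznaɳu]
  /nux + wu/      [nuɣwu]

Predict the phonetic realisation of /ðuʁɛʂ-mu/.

[ðuʁɛʐmu]

The data show regressive voicing assimilation: /f/ → [v] before /n/; /s/ → [z] before /n/; /x/ → [ɣ] before /w/. In each pair only voicing changes, matching the following consonant, while place and manner stay constant.
/ʂ/ is a voiceless retroflex fricative. The following trigger /m/ is voiced, so /ʂ/ must become voiced as well.
The voiced retroflex fricative is [ʐ], so /ʂ/ → [ʐ].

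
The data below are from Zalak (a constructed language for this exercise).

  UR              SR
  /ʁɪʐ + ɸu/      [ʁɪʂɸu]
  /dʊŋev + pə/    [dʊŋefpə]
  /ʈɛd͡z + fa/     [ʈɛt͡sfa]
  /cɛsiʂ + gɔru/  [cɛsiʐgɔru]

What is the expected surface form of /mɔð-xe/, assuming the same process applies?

The data show regressive voicing assimilation: /ʐ/ → [ʂ] before /ɸ/; /v/ → [f] before /p/; /d͡z/ → [t͡s] before /f/; /ʂ/ → [ʐ] before /g/. In each pair only voicing changes, matching the following consonant, while place and manner stay constant.
The rule targets /ð/ (voiced dental fricative), which sits before the trigger /x/ (voiceless).
A voiceless dental fricative is [θ], so the surface segment is [θ].

[mɔθxe]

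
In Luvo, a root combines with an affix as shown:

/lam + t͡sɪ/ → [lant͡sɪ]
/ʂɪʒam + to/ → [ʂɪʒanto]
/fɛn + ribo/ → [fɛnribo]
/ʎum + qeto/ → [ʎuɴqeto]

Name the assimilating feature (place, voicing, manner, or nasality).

Comparing underlying and surface forms, /m/ → [n] is the alternation; the neighbouring /t͡s/ is constant.
The change bilabial → alveolar matches the place of the following /t͡s/, identifying this as place assimilation.
The same holds elsewhere in the data: /m/ → [n] before /t/ (bilabial → alveolar, matching alveolar); /m/ → [ɴ] before /q/ (bilabial → uvular, matching uvular) — only place changes, and always toward the following segment.
Nothing changes in [fɛnribo]: there the adjacent consonants already agree in place (/n/ and /r/ are both alveolar), so this form is consistent with the same rule.

place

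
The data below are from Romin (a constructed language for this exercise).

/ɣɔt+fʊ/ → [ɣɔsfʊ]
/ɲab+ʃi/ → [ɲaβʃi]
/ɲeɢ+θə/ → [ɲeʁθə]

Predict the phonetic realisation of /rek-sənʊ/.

The data show regressive manner assimilation: /t/ → [s] before /f/; /b/ → [β] before /ʃ/; /ɢ/ → [ʁ] before /θ/. In each pair only manner changes, matching the following consonant, while place and voice stay constant.
The rule targets /k/ (voiceless velar stop), which sits before the trigger /s/ (fricative).
Changing only its manner to fricative gives [x] — the voiceless velar fricative.

[rexsənʊ]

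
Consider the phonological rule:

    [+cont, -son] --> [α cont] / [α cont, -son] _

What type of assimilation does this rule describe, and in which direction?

progressive manner assimilation

The rule copies [cont] (continuancy) from the environment onto the target fricatives; since [±cont] encodes the stop/fricative manner contrast, the assimilating dimension is manner.
The conditioning segment sits to the left of the focus bar, meaning the trigger precedes the segment that changes — progressive assimilation.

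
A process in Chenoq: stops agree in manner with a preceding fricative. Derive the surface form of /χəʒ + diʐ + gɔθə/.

/d/ is a voiced alveolar stop. The preceding trigger /ʒ/ is a fricative, so /d/ must become a fricative as well.
Changing only its manner to fricative gives [z] — the voiced alveolar fricative.
At the second juncture, /g/ likewise becomes [ɣ] adjacent to /ʐ/.

[χəʒziʐɣɔθə]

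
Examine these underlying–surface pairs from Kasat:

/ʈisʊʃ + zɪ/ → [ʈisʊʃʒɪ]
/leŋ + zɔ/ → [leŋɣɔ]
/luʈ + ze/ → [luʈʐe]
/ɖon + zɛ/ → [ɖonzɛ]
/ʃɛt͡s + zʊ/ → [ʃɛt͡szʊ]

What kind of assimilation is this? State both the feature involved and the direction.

progressive place assimilation

Underlying /z/ is realised as [ʒ] next to /ʃ/; /ʃ/ itself does not change.
/z/ is alveolar while /ʃ/ is postalveolar; the output [ʒ] is postalveolar, matching the trigger — so the feature that spreads is place.
Manner and voice are unchanged, so the assimilation is partial, not total.
The same holds elsewhere in the data: /z/ → [ɣ] after /ŋ/ (alveolar → velar, matching velar); /z/ → [ʐ] after /ʈ/ (alveolar → retroflex, matching retroflex) — only place changes, and always toward the preceding segment.
Nothing changes in [ɖonzɛ], [ʃɛt͡szʊ]: there the adjacent consonants already agree in place (/z/ and /n/ are both alveolar; /z/ and /t͡s/ are both alveolar), so these forms are consistent with the same rule.
The trigger is the preceding segment, so the direction is progressive (perseverative).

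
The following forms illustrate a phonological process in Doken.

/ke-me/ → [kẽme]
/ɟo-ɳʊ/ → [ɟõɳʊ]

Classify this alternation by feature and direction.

regressive nasality assimilation (vowel nasalisation)

The vowel /e/ surfaces as nasalised [ẽ] next to the following nasal /m/ — it has acquired the [+nasal] feature of its neighbour.
The other form shows the same pattern: /o/ → [õ] before /ɳ/ — each time a vowel is nasalised next to a following nasal.
Because the conditioning nasal is to the right of the vowel that changes, the process is regressive (anticipatory).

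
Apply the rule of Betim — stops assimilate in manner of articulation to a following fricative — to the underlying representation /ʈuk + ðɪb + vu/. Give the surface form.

The rule targets /k/ (voiceless velar stop), which sits before the trigger /ð/ (fricative).
Changing only its manner to fricative gives [x] — the voiceless velar fricative.
The same rule applies at the second boundary: /b/ → [β] next to /v/.

[ʈuxðɪβvu]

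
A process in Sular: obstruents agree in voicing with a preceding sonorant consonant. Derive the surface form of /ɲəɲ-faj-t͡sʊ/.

The rule targets /f/ (voiceless labiodental fricative), which sits after the trigger /ɲ/ (voiced).
The voiced labiodental fricative is [v], so /f/ → [v].
The same rule applies at the second boundary: /t͡s/ → [d͡z] next to /j/.

[ɲəɲvajd͡zʊ]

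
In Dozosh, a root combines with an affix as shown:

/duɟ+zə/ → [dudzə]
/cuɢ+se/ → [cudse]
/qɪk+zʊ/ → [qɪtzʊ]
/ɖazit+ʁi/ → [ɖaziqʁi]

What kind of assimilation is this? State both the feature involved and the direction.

Underlying /ɟ/ is realised as [d] next to /z/; /z/ itself does not change.
The change palatal → alveolar matches the place of the following /z/, identifying this as place assimilation.
Manner and voice are unchanged, so the assimilation is partial, not total.
Checking the remaining alternations: /ɢ/ → [d] before /s/ (uvular → alveolar, matching alveolar); /k/ → [t] before /z/ (velar → alveolar, matching alveolar); /t/ → [q] before /ʁ/ (alveolar → uvular, matching uvular) — only place changes, and always toward the following segment.
Since the segment that changes precedes the conditioning segment, the assimilation is regressive.

regressive place assimilation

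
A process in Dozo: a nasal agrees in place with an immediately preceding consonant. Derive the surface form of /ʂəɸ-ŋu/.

[ʂəɸmu]

/ŋ/ is a voiced velar nasal. The preceding trigger /ɸ/ is bilabial, so /ŋ/ must become bilabial as well.
Changing only its place to bilabial gives [m] — the voiced bilabial nasal.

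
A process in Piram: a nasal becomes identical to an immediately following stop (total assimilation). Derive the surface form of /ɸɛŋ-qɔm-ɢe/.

/ŋ/ is the segment targeted by the rule; it sits immediately before /q/, so it assimilates completely and surfaces as [q].
The same rule applies at the second boundary: /m/ → [ɢ] next to /ɢ/.

[ɸɛqqɔɢɢe]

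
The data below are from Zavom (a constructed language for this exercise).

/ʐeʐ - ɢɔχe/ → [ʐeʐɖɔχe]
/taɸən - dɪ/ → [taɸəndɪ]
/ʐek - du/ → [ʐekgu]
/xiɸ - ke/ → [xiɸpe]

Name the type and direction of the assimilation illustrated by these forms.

progressive place assimilation

The segment that alternates is /ɢ/, which surfaces as [ɖ] when adjacent to /ʐ/.
The change uvular → retroflex matches the place of the preceding /ʐ/, identifying this as place assimilation.
Manner and voice are unchanged, so the assimilation is partial, not total.
The same holds elsewhere in the data: /d/ → [g] after /k/ (alveolar → velar, matching velar); /k/ → [p] after /ɸ/ (velar → bilabial, matching bilabial) — only place changes, and always toward the preceding segment.
No alternation appears in [taɸəndɪ]: there the adjacent consonants already agree in place (/d/ and /n/ are both alveolar), so this form is consistent with the same rule.
The trigger is the preceding segment, so the direction is progressive (perseverative).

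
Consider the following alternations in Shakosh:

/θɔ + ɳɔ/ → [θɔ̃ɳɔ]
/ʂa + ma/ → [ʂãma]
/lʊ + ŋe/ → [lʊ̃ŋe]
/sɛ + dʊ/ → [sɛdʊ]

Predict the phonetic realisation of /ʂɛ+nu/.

The data show regressive nasality assimilation (vowel nasalisation): /ɔ/ → [ɔ̃] before /ɳ/; /a/ → [ã] before /m/; /ʊ/ → [ʊ̃] before /ŋ/ — a vowel is nasalised by an immediately following nasal consonant.
No change occurs in [sɛdʊ] because the vowel at the boundary is adjacent to an oral consonant, not a nasal (/ɛ/ next to /d/).
/ɛ/ sits next to the nasal /n/ and is therefore nasalised to [ɛ̃].

[ʂɛ̃nu]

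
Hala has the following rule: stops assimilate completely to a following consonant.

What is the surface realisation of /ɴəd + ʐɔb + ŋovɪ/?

/d/ is the segment targeted by the rule; it sits immediately before /ʐ/, so it assimilates completely and surfaces as [ʐ].
The same rule applies at the second boundary: /b/ → [ŋ] next to /ŋ/.

[ɴəʐʐɔŋŋovɪ]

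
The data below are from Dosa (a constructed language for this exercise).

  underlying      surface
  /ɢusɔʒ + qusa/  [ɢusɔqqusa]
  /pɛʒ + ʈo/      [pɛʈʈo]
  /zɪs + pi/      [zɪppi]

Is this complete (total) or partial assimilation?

total assimilation

Underlying /ʒ/ is realised as [q] next to /q/; /q/ itself does not change.
The output [q] is identical to the trigger /q/ — every feature (place, manner, voicing) has been copied — so this is total assimilation.
The remaining alternations confirm this: /ʒ/ → [ʈ] before /ʈ/; /s/ → [p] before /p/ — in each case the output is a copy of the following consonant.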